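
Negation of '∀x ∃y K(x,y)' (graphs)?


Original: ∀x ∃y K(x,y)
Rule: ¬∀→∃, ¬∃→∀, negate predicate.
Negation: ∃x ∀y ¬K(x,y)

∃x ∀y ¬K(x,y)


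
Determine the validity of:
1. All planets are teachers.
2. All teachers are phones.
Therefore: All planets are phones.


Premise 1: All planets are teachers.
Premise 2: All teachers are phones.
Conclusion: All planets are phones.
Barbara syllogism (AAA-1): All A are B, All B are C → All A are C.
Middle term (teachers) distributed in premise 2.

Valid


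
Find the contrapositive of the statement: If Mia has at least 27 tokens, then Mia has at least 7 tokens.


Original: If Mia has at least 27 tokens, then Mia has at least 7 tokens
Contrapositive: If ¬Q, then ¬P
Negate Q: not (Mia has at least 7 tokens)
Negate P: not (Mia has at least 27 tokens)

If not (Mia has at least 7 tokens), then not (Mia has at least 27 tokens).


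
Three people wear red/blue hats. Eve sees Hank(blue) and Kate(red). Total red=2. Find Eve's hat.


Total red = 2, seen red = 1
Own red = 2 - 1 = 1
Eve's hat is red.

red


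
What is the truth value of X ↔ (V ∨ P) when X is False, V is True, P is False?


X = False, V = True, P = False
Step 1: V ∨ P = True OR False = True
Step 2: X ↔ (True): true when both sides have same truth value.
Result: False ↔ True = False

False


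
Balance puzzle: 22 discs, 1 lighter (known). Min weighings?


Each weighing has 3 outcomes (left heavy / balance / right heavy), so k weighings distinguish at most 3^k cases; splitting into three near-equal groups achieves this.
Need 3^k ≥ 22: 3^2 = 9 < 22 ≤ 3^3 = 27
k = ⌈log₃(22)⌉ = 3

3


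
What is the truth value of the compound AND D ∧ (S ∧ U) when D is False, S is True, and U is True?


D = False, S = True, U = True
Step 1: S ∧ U = True AND True = True
Step 2: D ∧ True = False AND True = False
AND is true only when ALL operands are true.

False


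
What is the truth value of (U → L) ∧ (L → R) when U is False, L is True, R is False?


U = False, L = True, R = False
Step 1: U → L is false only when U=True and L=False. Result: True
Step 2: L → R is false only when L=True and R=False. Result: False
Step 3: True ∧ False = False

False


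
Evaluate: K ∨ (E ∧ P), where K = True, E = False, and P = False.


K = True, E = False, P = False
Step 1: E ∧ P = False AND False = False
Step 2: K ∨ False = True OR False = True
AND evaluated first (higher precedence); then OR applied.

True


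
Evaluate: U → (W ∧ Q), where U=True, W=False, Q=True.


U = True, W = False, Q = True
Expression: U → (W ∧ Q)
Step 1: W ∧ Q = False AND True = False
Step 2: U → (False) = True → False = False

False


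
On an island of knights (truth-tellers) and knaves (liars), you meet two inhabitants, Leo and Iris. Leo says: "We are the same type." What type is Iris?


Leo says: "We are the same type."
Case 1: Leo is a Knight (truth-teller)
  Statement is true → they ARE the same → Iris is also a Knight
Case 2: Leo is a Knave (liar)
  Statement is false → they are NOT the same → Iris is a Knight
In both cases, Iris is a Knight.

Knight


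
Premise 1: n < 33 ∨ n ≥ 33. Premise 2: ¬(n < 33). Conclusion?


Disjunctive syllogism: P ∨ Q, ¬P ⊢ Q
Disjunction: n < 33 ∨ n ≥ 33
We know it is not the case that n < 33.
By disjunctive syllogism, the other disjunct must be true.

n ≥ 33


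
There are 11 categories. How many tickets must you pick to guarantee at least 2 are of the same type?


Pigeonhole: to guarantee k in one of n categories, need (k-1)×n + 1.
k = 2, n = 11
Minimum = (2-1) × 11 + 1 = 1 × 11 + 1

12


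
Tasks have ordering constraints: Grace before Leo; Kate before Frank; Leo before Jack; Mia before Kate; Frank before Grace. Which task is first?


Constraints: Grace before Leo; Kate before Frank; Leo before Jack; Mia before Kate; Frank before Grace
The first task can have nothing scheduled before it, so it must never appear on the right of a 'before'.
Tasks appearing after some 'before': Leo, Frank, Jack, Kate, Grace.
The only task not in that list is Mia → it is first.

Mia


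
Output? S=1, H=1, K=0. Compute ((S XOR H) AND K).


S XOR H = 1^1 = 0
0 AND 0 = 0

0


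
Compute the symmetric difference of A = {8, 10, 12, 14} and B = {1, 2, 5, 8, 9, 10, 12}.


A = {8, 10, 12, 14}
B = {1, 2, 5, 8, 9, 10, 12}
Operation: symmetric difference
In A only: [14], in B only: [1, 2, 5, 9]

{1, 2, 5, 9, 14}


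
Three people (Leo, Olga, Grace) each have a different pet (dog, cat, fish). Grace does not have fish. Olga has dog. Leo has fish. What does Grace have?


From clues:
  Olga → dog
  Leo → fish
By elimination, Grace gets the remaining.

cat


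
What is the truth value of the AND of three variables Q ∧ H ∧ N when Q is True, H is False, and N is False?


Q = True, H = False, N = False
Step 1: Q ∧ H = True AND False = False
Step 2: (False) ∧ N = (False) AND False = False
AND is true only when ALL operands are true.

False


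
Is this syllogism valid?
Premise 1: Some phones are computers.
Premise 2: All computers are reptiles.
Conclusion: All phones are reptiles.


Premise 1: Some phones are computers.
Premise 2: All computers are reptiles.
Conclusion: All phones are reptiles.
Fallacy: illicit minor. The minor term (phones) is distributed in the conclusion ('All phones ...') but undistributed in its premise ('Some phones are computers' doesn't cover all phones).
Only 'Some phones are reptiles' follows, not 'All'.

Invalid


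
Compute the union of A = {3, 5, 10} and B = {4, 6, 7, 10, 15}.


A = {3, 5, 10}
B = {4, 6, 7, 10, 15}
Operation: union
All elements combined: 3, 4, 5, 6, 7, 10, 15

{3, 4, 5, 6, 7, 10, 15}


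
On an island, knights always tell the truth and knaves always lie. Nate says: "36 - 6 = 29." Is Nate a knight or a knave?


Statement: "36 - 6 = 29."
Actual: 36 - 6 = 30
Claimed: 29
Statement is FALSE → Nate lies → Knave

Knave


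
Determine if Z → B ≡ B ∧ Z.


Expression 1: Z → B
Expression 2: B ∧ Z
Truth table (Z B | Expr1 Expr2):
  T T |   T     T
  T F |   F     F
  F T |   T     F   ← differ
  F F |   T     F   ← differ
Counterexample: Z=F, B=T gives Expr1 = T but Expr2 = F, so the expressions are NOT logically equivalent.

No


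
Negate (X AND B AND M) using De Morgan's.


De Morgan's law: ¬(P ∧ Q ∧ R) ≡ ¬P ∨ ¬Q ∨ ¬R
¬(X ∧ B ∧ M) = ¬X ∨ ¬B ∨ ¬M

¬X ∨ ¬B ∨ ¬M


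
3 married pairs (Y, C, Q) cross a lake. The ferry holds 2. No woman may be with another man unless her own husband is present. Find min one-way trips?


Label couples Y, C, Q (H = husband, W = wife).
Counting alone: 6 people, the ferry carries 2 and someone must bring it back, so each round trip nets at most +1 on the far side until the last crossing → at least 9 trips. The jealousy constraint makes 9 impossible; the shortest valid schedule has 11:
1. WY+WC →  (far: WY,WC; near: HY,HC,HQ,WQ)
2. WY ←       (far: WC; near: HY,HC,HQ,WY,WQ)
3. WY+WQ →  (far: WY,WC,WQ; near: HY,HC,HQ)
4. WY ←       (far: WC,WQ; near: HY,HC,HQ,WY)
5. HC+HQ →  (far: HC,WC,HQ,WQ; near: HY,WY)
6. HC+WC ←  (far: HQ,WQ; near: HY,WY,HC,WC)
7. HY+HC →  (far: HY,HC,HQ,WQ; near: WY,WC)
8. WQ ←       (far: HY,HC,HQ; near: WY,WC,WQ)
9. WY+WC →  (far: HY,WY,HC,WC,HQ; near: WQ)
10. HQ ←      (far: HY,WY,HC,WC; near: HQ,WQ)
11. HQ+WQ → (far: all six; near: empty)
In every state each wife is either with her husband or with no other man.
Minimum trips = 11

11


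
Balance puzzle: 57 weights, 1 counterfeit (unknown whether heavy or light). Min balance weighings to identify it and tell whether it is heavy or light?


Let n = 57. 114 possibilities (n weights × lighter/heavier); each weighing has 3 outcomes.
Bound for k weighings: say the first weighing puts j weights on each pan. If it tips, the 2j weighed weights remain suspects (each with a known direction) and k-1 weighings give 3^(k-1) outcomes; 3^(k-1) is odd, so 2j ≤ 3^(k-1) - 1. If it balances, the n - 2j unweighed weights remain with direction unknown: 2(n - 2j) ≤ 3^(k-1) - 1 by the same parity argument. Adding, n ≤ (3^(k-1) - 1) + (3^(k-1) - 1)/2 = (3^k - 3)/2, and the classical three-group strategy achieves this (3 weights in 2 weighings, 12 in 3, 39 in 4, 120 in 5).
So we need the smallest k with (3^k - 3)/2 ≥ 57.
k = 4: (3^4 - 3)/2 = 39 < 57 ✗
k = 5: (3^5 - 3)/2 = 120 ≥ 57 ✓

5


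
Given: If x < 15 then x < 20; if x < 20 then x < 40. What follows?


Hypothetical syllogism: P → Q, Q → R ⊢ P → R
Premise 1: x < 15 → x < 20
Premise 2: x < 20 → x < 40
Chain the implications: the middle term (x < 20) links the two.
Conclusion: If x < 15, then x < 40.

If x < 15, then x < 40.


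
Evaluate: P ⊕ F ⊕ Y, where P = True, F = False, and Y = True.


P = True, F = False, Y = True
Step 1: P ⊕ F = True XOR False = True
Step 2: True ⊕ Y = True XOR True = False
XOR is true when an odd number of operands are true.

False


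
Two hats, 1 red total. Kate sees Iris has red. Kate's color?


Total red = 1, Iris = red
Red accounted for: 1
Remaining for Kate: 0
Kate's hat is blue.

blue


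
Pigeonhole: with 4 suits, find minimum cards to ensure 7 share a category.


Pigeonhole: to guarantee k in one of n categories, need (k-1)×n + 1.
k = 7, n = 4
Minimum = (7-1) × 4 + 1 = 6 × 4 + 1

25


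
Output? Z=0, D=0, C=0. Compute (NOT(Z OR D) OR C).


Z OR D = 0
NOT(0) = 1
1 OR 0 = 1

1


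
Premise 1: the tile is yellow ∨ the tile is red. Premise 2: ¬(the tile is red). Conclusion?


Disjunctive syllogism: P ∨ Q, ¬P ⊢ Q
Disjunction: the tile is yellow ∨ the tile is red
We know it is not the case that the tile is red.
By disjunctive syllogism, the other disjunct must be true.

The tile is yellow


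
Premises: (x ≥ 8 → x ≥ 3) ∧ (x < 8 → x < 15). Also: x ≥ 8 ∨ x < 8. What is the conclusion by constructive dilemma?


Constructive dilemma: (P → Q) ∧ (R → S), P ∨ R ⊢ Q ∨ S
Premise 1: x ≥ 8 → x ≥ 3
Premise 2: x < 8 → x < 15
Premise 3: x ≥ 8 ∨ x < 8
Case 1: Assuming x ≥ 8, then by Premise 1, x ≥ 3.
Case 2: Assuming x < 8, then by Premise 2, x < 15.
Since one of x ≥ 8 or x < 8 must hold, we get x ≥ 3 or x < 15.

x ≥ 3 or x < 15.


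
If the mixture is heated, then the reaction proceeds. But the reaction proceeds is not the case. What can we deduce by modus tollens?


Modus tollens: P → Q, ¬Q ⊢ ¬P
P: the mixture is heated
Q: the reaction proceeds
We have P → Q and Q is false.
By modus tollens, P must be false.

It is not the case that the mixture is heated


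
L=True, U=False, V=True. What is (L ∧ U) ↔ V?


L = True, U = False, V = True
Expression: (L ∧ U) ↔ V
Step 1: L ∧ U = True AND False = False
Step 2: (False) ↔ V = (False iff True) = False

False


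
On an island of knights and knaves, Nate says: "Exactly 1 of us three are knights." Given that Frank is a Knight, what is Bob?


Nate claims exactly 1 knights among Nate, Frank, Bob.
Given: Frank is a Knight.

Case 1: Nate is a Knight (tells truth)
  Then exactly 1 of the three are knights.
  Counting Nate, Frank: 2 knight(s) so far. Need -1 more → impossible.
Case 2: Nate is a Knave (lies)
  Then the count is NOT 1.
  If Bob = Knave, count = 1 = 1 → claim would be true, contradicts lie.
  If Bob = Knight, count = 2 ≠ 1 → lie confirmed ✓

Bob is a Knight.

Knight


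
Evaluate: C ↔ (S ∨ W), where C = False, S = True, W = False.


C = False, S = True, W = False
Step 1: S ∨ W = True OR False = True
Step 2: C ↔ (True): true when both sides have same truth value.
Result: False ↔ True = False

False


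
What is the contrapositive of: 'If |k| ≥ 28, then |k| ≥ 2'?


Original: If |k| ≥ 28, then |k| ≥ 2
Contrapositive: If ¬Q, then ¬P
Negate Q: not (|k| ≥ 2)
Negate P: not (|k| ≥ 28)

If not (|k| ≥ 2), then not (|k| ≥ 28).


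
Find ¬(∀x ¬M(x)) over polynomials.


Original: ∀x ¬M(x)
Rule: ¬∀→∃, ¬∃→∀, negate predicate.
Negation: ∃x M(x)

∃x M(x)


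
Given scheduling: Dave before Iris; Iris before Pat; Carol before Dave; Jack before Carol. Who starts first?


Constraints: Dave before Iris; Iris before Pat; Carol before Dave; Jack before Carol
The first task can have nothing scheduled before it, so it must never appear on the right of a 'before'.
Tasks appearing after some 'before': Iris, Pat, Dave, Carol.
The only task not in that list is Jack → it is first.

Jack


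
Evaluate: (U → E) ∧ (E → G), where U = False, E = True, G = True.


U = False, E = True, G = True
Step 1: U → E is false only when U=True and E=False. Result: True
Step 2: E → G is false only when E=True and G=False. Result: True
Step 3: True ∧ True = True

True


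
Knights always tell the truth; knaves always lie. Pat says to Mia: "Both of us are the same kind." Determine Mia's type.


Pat says: "Both of us are the same kind."
Case 1: Pat is a Knight (truth-teller)
  Statement is true → they ARE the same → Mia is also a Knight
Case 2: Pat is a Knave (liar)
  Statement is false → they are NOT the same → Mia is a Knight
In both cases, Mia is a Knight.

Knight


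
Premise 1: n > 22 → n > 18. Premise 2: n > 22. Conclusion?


Modus ponens: P → Q, P ⊢ Q
P: n > 22
Q: n > 18
We have P → Q and P is true.
By modus ponens, Q must be true.

n > 18


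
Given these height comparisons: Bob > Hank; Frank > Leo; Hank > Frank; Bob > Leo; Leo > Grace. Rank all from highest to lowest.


Constraints: Bob > Hank; Frank > Leo; Hank > Frank; Bob > Leo; Leo > Grace
Method: at each step, the next-highest is the one remaining person who never appears on the smaller side of a constraint between remaining people.
  Step 1: remaining {Bob, Hank, Frank, Grace, Leo}; on the smaller side: {Hank, Frank, Grace, Leo} → Bob is next (Bob > Hank; Bob > Leo).
  Step 2: remaining {Hank, Frank, Grace, Leo}; on the smaller side: {Frank, Grace, Leo} → Hank is next (Hank > Frank).
  Step 3: remaining {Frank, Grace, Leo}; on the smaller side: {Grace, Leo} → Frank is next (Frank > Leo).
  Step 4: remaining {Grace, Leo}; on the smaller side: {Grace} → Leo is next (Leo > Grace).
  Step 5: only Grace remains → lowest.
Final ranking (highest to lowest):

Bob > Hank > Frank > Leo > Grace


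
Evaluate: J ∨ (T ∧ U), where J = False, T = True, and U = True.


J = False, T = True, U = True
Step 1: T ∧ U = True AND True = True
Step 2: J ∨ True = False OR True = True
AND evaluated first (higher precedence); then OR applied.

True


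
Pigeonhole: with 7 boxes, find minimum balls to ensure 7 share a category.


Pigeonhole: to guarantee k in one of n categories, need (k-1)×n + 1.
k = 7, n = 7
Minimum = (7-1) × 7 + 1 = 6 × 7 + 1

43


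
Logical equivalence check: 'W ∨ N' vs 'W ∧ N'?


Expression 1: W ∨ N
Expression 2: W ∧ N
Truth table (W N | Expr1 Expr2):
  T T |   T     T
  T F |   T     F   ← differ
  F T |   T     F   ← differ
  F F |   F     F
Counterexample: W=T, N=F gives Expr1 = T but Expr2 = F, so the expressions are NOT logically equivalent.

No


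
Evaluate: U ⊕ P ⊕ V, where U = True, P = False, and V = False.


U = True, P = False, V = False
Step 1: U ⊕ P = True XOR False = True
Step 2: True ⊕ V = True XOR False = True
XOR is true when an odd number of operands are true.

True


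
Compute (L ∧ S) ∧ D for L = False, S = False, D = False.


L = False, S = False, D = False
Step 1: L ∧ S = False AND False = False
Step 2: False ∧ D = False AND False = False
AND is true only when ALL operands are true.

False


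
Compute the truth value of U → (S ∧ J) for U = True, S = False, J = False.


U = True, S = False, J = False
Step 1: S ∧ J = False AND False = False
Step 2: U → (False): false only when U=True and consequent=False.
Result: False

False


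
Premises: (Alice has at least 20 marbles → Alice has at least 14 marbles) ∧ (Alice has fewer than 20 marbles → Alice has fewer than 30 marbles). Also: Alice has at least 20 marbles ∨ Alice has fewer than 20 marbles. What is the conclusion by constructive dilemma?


Constructive dilemma: (P → Q) ∧ (R → S), P ∨ R ⊢ Q ∨ S
Premise 1: Alice has at least 20 marbles → Alice has at least 14 marbles
Premise 2: Alice has fewer than 20 marbles → Alice has fewer than 30 marbles
Premise 3: Alice has at least 20 marbles ∨ Alice has fewer than 20 marbles
Case 1: Assuming Alice has at least 20 marbles, then by Premise 1, Alice has at least 14 marbles.
Case 2: Assuming Alice has fewer than 20 marbles, then by Premise 2, Alice has fewer than 30 marbles.
Since one of Alice has at least 20 marbles or Alice has fewer than 20 marbles must hold, we get Alice has at least 14 marbles or Alice has fewer than 30 marbles.

Alice has at least 14 marbles or Alice has fewer than 30 marbles.


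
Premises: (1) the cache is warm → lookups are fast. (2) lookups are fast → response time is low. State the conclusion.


Hypothetical syllogism: P → Q, Q → R ⊢ P → R
Premise 1: the cache is warm → lookups are fast
Premise 2: lookups are fast → response time is low
Chain the implications: the middle term (lookups are fast) links the two.
Conclusion: If the cache is warm, then response time is low.

If the cache is warm, then response time is low.


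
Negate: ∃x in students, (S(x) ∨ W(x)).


Original: ∃x (S(x) ∨ W(x))
Rule: ¬∀→∃, ¬∃→∀, negate predicate.
Negation: ∀x (¬S(x) ∧ ¬W(x))

∀x (¬S(x) ∧ ¬W(x))


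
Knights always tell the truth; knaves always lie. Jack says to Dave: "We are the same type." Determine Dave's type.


Jack says: "We are the same type."
Case 1: Jack is a Knight (truth-teller)
  Statement is true → they ARE the same → Dave is also a Knight
Case 2: Jack is a Knave (liar)
  Statement is false → they are NOT the same → Dave is a Knight
In both cases, Dave is a Knight.

Knight


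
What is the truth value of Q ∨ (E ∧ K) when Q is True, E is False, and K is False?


Q = True, E = False, K = False
Step 1: E ∧ K = False AND False = False
Step 2: Q ∨ False = True OR False = True
AND evaluated first (higher precedence); then OR applied.

True


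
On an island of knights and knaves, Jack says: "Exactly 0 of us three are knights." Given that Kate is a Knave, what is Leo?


Jack claims exactly 0 knights among Jack, Kate, Leo.
Given: Kate is a Knave.

Case 1: Jack is a Knight (tells truth)
  Then exactly 0 of the three are knights.
  Counting Jack, Kate: 1 knight(s) so far. Need -1 more → impossible.
Case 2: Jack is a Knave (lies)
  Then the count is NOT 0.
  If Leo = Knave, count = 0 = 0 → claim would be true, contradicts lie.
  If Leo = Knight, count = 1 ≠ 0 → lie confirmed ✓

Leo is a Knight.

Knight


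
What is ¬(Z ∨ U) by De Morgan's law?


De Morgan's law: ¬(P ∨ Q) ≡ ¬P ∧ ¬Q
¬(Z ∨ U) = ¬Z ∧ ¬U

¬Z ∧ ¬U


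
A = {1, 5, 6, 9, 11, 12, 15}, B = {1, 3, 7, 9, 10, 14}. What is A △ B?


A = {1, 5, 6, 9, 11, 12, 15}
B = {1, 3, 7, 9, 10, 14}
Operation: symmetric difference
In A only: [5, 6, 11, 12, 15], in B only: [3, 7, 10, 14]

{3, 5, 6, 7, 10, 11, 12, 14, 15}


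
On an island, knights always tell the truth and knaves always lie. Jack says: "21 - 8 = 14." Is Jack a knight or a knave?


Statement: "21 - 8 = 14."
Actual: 21 - 8 = 13
Claimed: 14
Statement is FALSE → Jack lies → Knave

Knave


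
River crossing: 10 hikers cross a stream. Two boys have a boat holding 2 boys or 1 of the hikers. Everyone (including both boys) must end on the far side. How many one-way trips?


Per crossing of one of the hikers: boys→, one←, one of the hikers→, one← = 4 trips
10 × 4 = 40, + 1 final boys→ = 41
Minimum trips = 41

41


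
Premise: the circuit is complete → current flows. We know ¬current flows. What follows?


Modus tollens: P → Q, ¬Q ⊢ ¬P
P: the circuit is complete
Q: current flows
We have P → Q and Q is false.
By modus tollens, P must be false.

It is not the case that the circuit is complete


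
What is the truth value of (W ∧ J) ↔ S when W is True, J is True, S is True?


W = True, J = True, S = True
Step 1: W ∧ J = True AND True = True
Step 2: (True) ↔ S: true when both sides have same truth value.
Result: True ↔ True = True

True


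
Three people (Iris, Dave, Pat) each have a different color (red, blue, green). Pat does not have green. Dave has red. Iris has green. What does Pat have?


From clues:
  Dave → red
  Iris → green
By elimination, Pat gets the remaining.

blue


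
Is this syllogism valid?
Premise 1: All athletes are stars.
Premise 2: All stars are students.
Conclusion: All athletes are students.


Premise 1: All athletes are stars.
Premise 2: All stars are students.
Conclusion: All athletes are students.
Barbara syllogism (AAA-1): All A are B, All B are C → All A are C.
Middle term (stars) distributed in premise 2.

Valid


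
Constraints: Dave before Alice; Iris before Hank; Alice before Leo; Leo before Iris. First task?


Constraints: Dave before Alice; Iris before Hank; Alice before Leo; Leo before Iris
The first task can have nothing scheduled before it, so it must never appear on the right of a 'before'.
Tasks appearing after some 'before': Alice, Hank, Leo, Iris.
The only task not in that list is Dave → it is first.

Dave


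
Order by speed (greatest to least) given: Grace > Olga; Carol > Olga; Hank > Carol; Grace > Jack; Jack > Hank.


Constraints: Grace > Olga; Carol > Olga; Hank > Carol; Grace > Jack; Jack > Hank
Method: at each step, the next-highest is the one remaining person who never appears on the smaller side of a constraint between remaining people.
  Step 1: remaining {Olga, Grace, Jack, Carol, Hank}; on the smaller side: {Olga, Jack, Carol, Hank} → Grace is next (Grace > Olga; Grace > Jack).
  Step 2: remaining {Olga, Jack, Carol, Hank}; on the smaller side: {Olga, Carol, Hank} → Jack is next (Jack > Hank).
  Step 3: remaining {Olga, Carol, Hank}; on the smaller side: {Olga, Carol} → Hank is next (Hank > Carol).
  Step 4: remaining {Olga, Carol}; on the smaller side: {Olga} → Carol is next (Carol > Olga).
  Step 5: only Olga remains → lowest.
Final ranking (highest to lowest):

Grace > Jack > Hank > Carol > Olga


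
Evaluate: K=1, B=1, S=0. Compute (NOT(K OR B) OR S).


K OR B = 1
NOT(1) = 0
0 OR 0 = 0

0


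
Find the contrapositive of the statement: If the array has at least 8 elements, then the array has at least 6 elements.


Original: If the array has at least 8 elements, then the array has at least 6 elements
Contrapositive: If ¬Q, then ¬P
Negate Q: not (the array has at least 6 elements)
Negate P: not (the array has at least 8 elements)

If not (the array has at least 6 elements), then not (the array has at least 8 elements).


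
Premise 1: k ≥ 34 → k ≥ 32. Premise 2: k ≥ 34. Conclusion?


Modus ponens: P → Q, P ⊢ Q
P: k ≥ 34
Q: k ≥ 32
We have P → Q and P is true.
By modus ponens, Q must be true.

k ≥ 32


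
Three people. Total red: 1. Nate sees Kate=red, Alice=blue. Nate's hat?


Total red = 1, seen red = 1
Own red = 1 - 1 = 0
Nate's hat is blue.

blue


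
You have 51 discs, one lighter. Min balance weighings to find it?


Each weighing has 3 outcomes (left heavy / balance / right heavy), so k weighings distinguish at most 3^k cases; splitting into three near-equal groups achieves this.
Need 3^k ≥ 51: 3^3 = 27 < 51 ≤ 3^4 = 81
k = ⌈log₃(51)⌉ = 4

4


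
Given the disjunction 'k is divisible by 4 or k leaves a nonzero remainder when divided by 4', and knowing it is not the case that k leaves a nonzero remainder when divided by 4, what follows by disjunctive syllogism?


Disjunctive syllogism: P ∨ Q, ¬P ⊢ Q
Disjunction: k is divisible by 4 ∨ k leaves a nonzero remainder when divided by 4
We know it is not the case that k leaves a nonzero remainder when divided by 4.
By disjunctive syllogism, the other disjunct must be true.

k is divisible by 4


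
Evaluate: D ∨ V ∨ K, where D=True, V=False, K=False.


D = True, V = False, K = False
Expression: D ∨ V ∨ K
Step 1: D ∨ V = True OR False = True
Step 2: (True) ∨ K = True OR False = True

True


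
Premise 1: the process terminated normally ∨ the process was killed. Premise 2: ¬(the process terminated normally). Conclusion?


Disjunctive syllogism: P ∨ Q, ¬P ⊢ Q
Disjunction: the process terminated normally ∨ the process was killed
We know it is not the case that the process terminated normally.
By disjunctive syllogism, the other disjunct must be true.

The process was killed


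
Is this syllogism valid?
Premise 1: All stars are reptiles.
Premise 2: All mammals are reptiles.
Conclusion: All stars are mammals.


Premise 1: All stars are reptiles.
Premise 2: All mammals are reptiles.
Conclusion: All stars are mammals.
Fallacy: undistributed middle. reptiles is predicate in both.
Counterexample: stars and mammals could be disjoint subsets of reptiles.

Invalid


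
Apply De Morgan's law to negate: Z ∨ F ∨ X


De Morgan's law: ¬(P ∨ Q ∨ R) ≡ ¬P ∧ ¬Q ∧ ¬R
¬(Z ∨ F ∨ X) = ¬Z ∧ ¬F ∧ ¬X

¬Z ∧ ¬F ∧ ¬X


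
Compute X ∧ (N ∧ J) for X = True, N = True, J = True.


X = True, N = True, J = True
Step 1: N ∧ J = True AND True = True
Step 2: X ∧ True = True AND True = True
AND is true only when ALL operands are true.

True


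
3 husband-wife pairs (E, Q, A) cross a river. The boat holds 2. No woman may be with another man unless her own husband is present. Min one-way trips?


Label couples E, Q, A (H = husband, W = wife).
Counting alone: 6 people, the boat carries 2 and someone must bring it back, so each round trip nets at most +1 on the far side until the last crossing → at least 9 trips. The jealousy constraint makes 9 impossible; the shortest valid schedule has 11:
1. WE+WQ →  (far: WE,WQ; near: HE,HQ,HA,WA)
2. WE ←       (far: WQ; near: HE,HQ,HA,WE,WA)
3. WE+WA →  (far: WE,WQ,WA; near: HE,HQ,HA)
4. WE ←       (far: WQ,WA; near: HE,HQ,HA,WE)
5. HQ+HA →  (far: HQ,WQ,HA,WA; near: HE,WE)
6. HQ+WQ ←  (far: HA,WA; near: HE,WE,HQ,WQ)
7. HE+HQ →  (far: HE,HQ,HA,WA; near: WE,WQ)
8. WA ←       (far: HE,HQ,HA; near: WE,WQ,WA)
9. WE+WQ →  (far: HE,WE,HQ,WQ,HA; near: WA)
10. HA ←      (far: HE,WE,HQ,WQ; near: HA,WA)
11. HA+WA → (far: all six; near: empty)
In every state each wife is either with her husband or with no other man.
Minimum trips = 11

11


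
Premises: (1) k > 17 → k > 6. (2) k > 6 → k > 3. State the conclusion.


Hypothetical syllogism: P → Q, Q → R ⊢ P → R
Premise 1: k > 17 → k > 6
Premise 2: k > 6 → k > 3
Chain the implications: the middle term (k > 6) links the two.
Conclusion: If k > 17, then k > 3.

If k > 17, then k > 3.


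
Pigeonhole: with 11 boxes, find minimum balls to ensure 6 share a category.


Pigeonhole: to guarantee k in one of n categories, need (k-1)×n + 1.
k = 6, n = 11
Minimum = (6-1) × 11 + 1 = 5 × 11 + 1

56


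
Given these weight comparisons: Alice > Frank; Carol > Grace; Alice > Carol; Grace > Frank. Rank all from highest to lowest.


Constraints: Alice > Frank; Carol > Grace; Alice > Carol; Grace > Frank
Method: at each step, the next-highest is the one remaining person who never appears on the smaller side of a constraint between remaining people.
  Step 1: remaining {Alice, Grace, Frank, Carol}; on the smaller side: {Grace, Frank, Carol} → Alice is next (Alice > Frank; Alice > Carol).
  Step 2: remaining {Grace, Frank, Carol}; on the smaller side: {Grace, Frank} → Carol is next (Carol > Grace).
  Step 3: remaining {Grace, Frank}; on the smaller side: {Frank} → Grace is next (Grace > Frank).
  Step 4: only Frank remains → lowest.
Final ranking (highest to lowest):

Alice > Carol > Grace > Frank


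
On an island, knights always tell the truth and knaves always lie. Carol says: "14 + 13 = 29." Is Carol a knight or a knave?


Statement: "14 + 13 = 29."
Actual: 14 + 13 = 27
Claimed: 29
Statement is FALSE → Carol lies → Knave

Knave


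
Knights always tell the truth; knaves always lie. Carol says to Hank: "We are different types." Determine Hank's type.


Carol says: "We are different types."
Case 1: Carol is a Knight (truth-teller)
  Statement is true → they ARE different → Hank is a Knave
Case 2: Carol is a Knave (liar)
  Statement is false → they are NOT different → Hank is a Knave
In both cases, Hank is a Knave.

Knave


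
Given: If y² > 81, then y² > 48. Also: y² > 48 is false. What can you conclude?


Modus tollens: P → Q, ¬Q ⊢ ¬P
P: y² > 81
Q: y² > 48
We have P → Q and Q is false.
By modus tollens, P must be false.

It is not the case that y² > 81


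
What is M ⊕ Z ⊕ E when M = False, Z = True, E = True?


M = False, Z = True, E = True
Step 1: M ⊕ Z = False XOR True = True
Step 2: True ⊕ E = True XOR True = False
XOR is true when an odd number of operands are true.

False


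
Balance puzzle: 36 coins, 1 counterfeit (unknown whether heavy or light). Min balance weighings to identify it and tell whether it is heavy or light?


Let n = 36. 72 possibilities (n coins × lighter/heavier); each weighing has 3 outcomes.
Bound for k weighings: say the first weighing puts j coins on each pan. If it tips, the 2j weighed coins remain suspects (each with a known direction) and k-1 weighings give 3^(k-1) outcomes; 3^(k-1) is odd, so 2j ≤ 3^(k-1) - 1. If it balances, the n - 2j unweighed coins remain with direction unknown: 2(n - 2j) ≤ 3^(k-1) - 1 by the same parity argument. Adding, n ≤ (3^(k-1) - 1) + (3^(k-1) - 1)/2 = (3^k - 3)/2, and the classical three-group strategy achieves this (3 coins in 2 weighings, 12 in 3, 39 in 4, 120 in 5).
So we need the smallest k with (3^k - 3)/2 ≥ 36.
k = 3: (3^3 - 3)/2 = 12 < 36 ✗
k = 4: (3^4 - 3)/2 = 39 ≥ 36 ✓

4


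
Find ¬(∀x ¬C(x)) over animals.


Original: ∀x ¬C(x)
Rule: ¬∀→∃, ¬∃→∀, negate predicate.
Negation: ∃x C(x)

∃x C(x)


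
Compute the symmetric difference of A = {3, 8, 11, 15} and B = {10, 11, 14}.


A = {3, 8, 11, 15}
B = {10, 11, 14}
Operation: symmetric difference
In A only: [3, 8, 15], in B only: [10, 14]

{3, 8, 10, 14, 15}


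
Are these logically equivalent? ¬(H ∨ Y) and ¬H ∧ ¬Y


Expression 1: ¬(H ∨ Y)
Expression 2: ¬H ∧ ¬Y
Truth table (H Y | Expr1 Expr2):
  T T |   F     F
  T F |   F     F
  F T |   F     F
  F F |   T     T
All 4 rows agree, so the expressions are logically equivalent.

Yes


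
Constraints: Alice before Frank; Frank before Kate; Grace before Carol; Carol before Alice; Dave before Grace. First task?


Constraints: Alice before Frank; Frank before Kate; Grace before Carol; Carol before Alice; Dave before Grace
The first task can have nothing scheduled before it, so it must never appear on the right of a 'before'.
Tasks appearing after some 'before': Frank, Kate, Carol, Alice, Grace.
The only task not in that list is Dave → it is first.

Dave


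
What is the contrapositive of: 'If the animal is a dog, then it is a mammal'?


Original: If the animal is a dog, then it is a mammal
Contrapositive: If ¬Q, then ¬P
Negate Q: not (it is a mammal)
Negate P: not (the animal is a dog)

If not (it is a mammal), then not (the animal is a dog).


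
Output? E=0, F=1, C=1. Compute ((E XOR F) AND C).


E XOR F = 0^1 = 1
1 AND 1 = 1

1


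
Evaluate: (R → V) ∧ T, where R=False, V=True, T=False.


R = False, V = True, T = False
Expression: (R → V) ∧ T
Step 1: R → V = False → True (false only if R=True, V=False) = True
Step 2: (True) ∧ T = True AND False = False

False


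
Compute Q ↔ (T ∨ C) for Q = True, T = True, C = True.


Q = True, T = True, C = True
Step 1: T ∨ C = True OR True = True
Step 2: Q ↔ (True): true when both sides have same truth value.
Result: True ↔ True = True

True


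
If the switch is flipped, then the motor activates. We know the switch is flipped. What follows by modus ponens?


Modus ponens: P → Q, P ⊢ Q
P: the switch is flipped
Q: the motor activates
We have P → Q and P is true.
By modus ponens, Q must be true.

The motor activates


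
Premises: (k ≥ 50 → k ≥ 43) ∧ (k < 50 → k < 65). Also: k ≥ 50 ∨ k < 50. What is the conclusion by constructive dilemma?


Constructive dilemma: (P → Q) ∧ (R → S), P ∨ R ⊢ Q ∨ S
Premise 1: k ≥ 50 → k ≥ 43
Premise 2: k < 50 → k < 65
Premise 3: k ≥ 50 ∨ k < 50
Case 1: Assuming k ≥ 50, then by Premise 1, k ≥ 43.
Case 2: Assuming k < 50, then by Premise 2, k < 65.
Since one of k ≥ 50 or k < 50 must hold, we get k ≥ 43 or k < 65.

k ≥ 43 or k < 65.


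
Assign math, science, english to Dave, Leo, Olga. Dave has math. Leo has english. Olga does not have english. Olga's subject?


From clues:
  Leo → english
  Dave → math
By elimination, Olga gets the remaining.

science


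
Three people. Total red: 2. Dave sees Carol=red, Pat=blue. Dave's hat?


Total red = 2, seen red = 1
Own red = 2 - 1 = 1
Dave's hat is red.

red


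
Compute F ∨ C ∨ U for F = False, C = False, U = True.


F = False, C = False, U = True
Step 1: F ∨ C = False OR False = False
Step 2: False ∨ U = False OR True = True
OR is true when at least one operand is true.

True


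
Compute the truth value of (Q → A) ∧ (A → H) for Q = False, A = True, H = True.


Q = False, A = True, H = True
Step 1: Q → A is false only when Q=True and A=False. Result: True
Step 2: A → H is false only when A=True and H=False. Result: True
Step 3: True ∧ True = True

True


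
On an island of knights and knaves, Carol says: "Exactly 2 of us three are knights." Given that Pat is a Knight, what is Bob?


Carol claims exactly 2 knights among Carol, Pat, Bob.
Given: Pat is a Knight.

Case 1: Carol is a Knight (tells truth)
  Then exactly 2 of the three are knights.
  Counting Carol, Pat: 2 knight(s) so far. Need 0 more → Bob = Knave.
Case 2: Carol is a Knave (lies)
  Then the count is NOT 2.
  If Bob = Knight, count = 2 = 2 → claim would be true, contradicts lie.
  If Bob = Knave, count = 1 ≠ 2 → lie confirmed ✓

Bob is a Knave.

Knave


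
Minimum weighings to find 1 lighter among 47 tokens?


Each weighing has 3 outcomes (left heavy / balance / right heavy), so k weighings distinguish at most 3^k cases; splitting into three near-equal groups achieves this.
Need 3^k ≥ 47: 3^3 = 27 < 47 ≤ 3^4 = 81
k = ⌈log₃(47)⌉ = 4

4


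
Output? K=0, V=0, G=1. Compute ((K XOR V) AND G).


K XOR V = 0^0 = 0
0 AND 1 = 0

0


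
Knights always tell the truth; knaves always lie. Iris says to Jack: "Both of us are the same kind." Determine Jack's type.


Iris says: "Both of us are the same kind."
Case 1: Iris is a Knight (truth-teller)
  Statement is true → they ARE the same → Jack is also a Knight
Case 2: Iris is a Knave (liar)
  Statement is false → they are NOT the same → Jack is a Knight
In both cases, Jack is a Knight.

Knight


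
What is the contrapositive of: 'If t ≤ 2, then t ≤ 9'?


Original: If t ≤ 2, then t ≤ 9
Contrapositive: If ¬Q, then ¬P
Negate Q: not (t ≤ 9)
Negate P: not (t ≤ 2)

If not (t ≤ 9), then not (t ≤ 2).


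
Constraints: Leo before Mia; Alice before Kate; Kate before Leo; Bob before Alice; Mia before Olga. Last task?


Constraints: Leo before Mia; Alice before Kate; Kate before Leo; Bob before Alice; Mia before Olga
The last task can have nothing scheduled after it, so it must never appear on the left of a 'before'.
Tasks appearing before some other task: Leo, Alice, Kate, Bob, Mia.
The only task not in that list is Olga → it is last.

Olga


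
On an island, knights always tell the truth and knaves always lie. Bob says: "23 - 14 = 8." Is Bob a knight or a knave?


Statement: "23 - 14 = 8."
Actual: 23 - 14 = 9
Claimed: 8
Statement is FALSE → Bob lies → Knave

Knave


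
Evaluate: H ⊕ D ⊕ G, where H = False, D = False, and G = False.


H = False, D = False, G = False
Step 1: H ⊕ D = False XOR False = False
Step 2: False ⊕ G = False XOR False = False
XOR is true when an odd number of operands are true.

False


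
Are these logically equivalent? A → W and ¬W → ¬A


Expression 1: A → W
Expression 2: ¬W → ¬A
Truth table (A W | Expr1 Expr2):
  T T |   T     T
  T F |   F     F
  F T |   T     T
  F F |   T     T
All 4 rows agree, so the expressions are logically equivalent.

Yes


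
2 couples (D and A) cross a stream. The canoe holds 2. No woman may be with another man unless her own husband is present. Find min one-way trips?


Label couples D and A.
1. WD+WA → (far: WD,WA; near: HD,HA)
2. WD ←   (far: WA; near: HD,HA,WD)
3. HD+HA → (far: HD,HA,WA; near: WD)
4. HD ←   (far: HA,WA; near: HD,WD)  — HD returns, since WD is alone on near bank
5. HD+WD → (far: all four; near: empty)
Every state respects the constraint.
Minimum trips = 5

5


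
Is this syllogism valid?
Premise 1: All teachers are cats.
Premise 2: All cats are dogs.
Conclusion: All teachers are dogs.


Premise 1: All teachers are cats.
Premise 2: All cats are dogs.
Conclusion: All teachers are dogs.
Barbara syllogism (AAA-1): All A are B, All B are C → All A are C.
Middle term (cats) distributed in premise 2.

Valid


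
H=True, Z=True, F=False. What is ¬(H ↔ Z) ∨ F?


H = True, Z = True, F = False
Expression: ¬(H ↔ Z) ∨ F
Step 1: H ↔ Z = (True iff True) = True
Step 2: ¬(H ↔ Z) = NOT True = False
Step 3: (False) ∨ F = False OR False = False

False


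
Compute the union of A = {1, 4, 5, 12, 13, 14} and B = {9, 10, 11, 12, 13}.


A = {1, 4, 5, 12, 13, 14}
B = {9, 10, 11, 12, 13}
Operation: union
All elements combined: 1, 4, 5, 9, 10, 11, 12, 13, 14

{1, 4, 5, 9, 10, 11, 12, 13, 14}


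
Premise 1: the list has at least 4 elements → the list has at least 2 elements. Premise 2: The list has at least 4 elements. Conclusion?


Modus ponens: P → Q, P ⊢ Q
P: the list has at least 4 elements
Q: the list has at least 2 elements
We have P → Q and P is true.
By modus ponens, Q must be true.

The list has at least 2 elements


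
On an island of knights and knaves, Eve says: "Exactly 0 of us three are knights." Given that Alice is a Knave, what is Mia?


Eve claims exactly 0 knights among Eve, Alice, Mia.
Given: Alice is a Knave.

Case 1: Eve is a Knight (tells truth)
  Then exactly 0 of the three are knights.
  Counting Eve, Alice: 1 knight(s) so far. Need -1 more → impossible.
Case 2: Eve is a Knave (lies)
  Then the count is NOT 0.
  If Mia = Knave, count = 0 = 0 → claim would be true, contradicts lie.
  If Mia = Knight, count = 1 ≠ 0 → lie confirmed ✓

Mia is a Knight.

Knight


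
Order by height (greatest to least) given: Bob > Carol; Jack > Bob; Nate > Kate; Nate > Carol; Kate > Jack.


Constraints: Bob > Carol; Jack > Bob; Nate > Kate; Nate > Carol; Kate > Jack
Method: at each step, the next-highest is the one remaining person who never appears on the smaller side of a constraint between remaining people.
  Step 1: remaining {Carol, Kate, Bob, Nate, Jack}; on the smaller side: {Carol, Kate, Bob, Jack} → Nate is next (Nate > Kate; Nate > Carol).
  Step 2: remaining {Carol, Kate, Bob, Jack}; on the smaller side: {Carol, Bob, Jack} → Kate is next (Kate > Jack).
  Step 3: remaining {Carol, Bob, Jack}; on the smaller side: {Carol, Bob} → Jack is next (Jack > Bob).
  Step 4: remaining {Carol, Bob}; on the smaller side: {Carol} → Bob is next (Bob > Carol).
  Step 5: only Carol remains → lowest.
Final ranking (highest to lowest):

Nate > Kate > Jack > Bob > Carol


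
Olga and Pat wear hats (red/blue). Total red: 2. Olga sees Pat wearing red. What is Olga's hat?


Total red = 2, Pat = red
Red accounted for: 1
Remaining for Olga: 1
Olga's hat is red.

red
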